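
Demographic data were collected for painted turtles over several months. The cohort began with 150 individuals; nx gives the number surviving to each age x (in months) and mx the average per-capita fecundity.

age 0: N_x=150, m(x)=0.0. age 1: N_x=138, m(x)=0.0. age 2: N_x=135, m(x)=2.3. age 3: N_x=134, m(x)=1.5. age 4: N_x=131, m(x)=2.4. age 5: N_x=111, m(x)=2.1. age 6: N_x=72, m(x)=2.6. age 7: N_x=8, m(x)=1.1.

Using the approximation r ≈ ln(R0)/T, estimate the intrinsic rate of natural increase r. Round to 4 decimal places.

0.5517

lx = nx/n0 = nx/150: 1, 0.92, 0.9, 0.89333…, 0.87333…, 0.74, 0.48, 0.05333…
R0 = Σ lx·mx = 0 + 0 + 2.07 + 1.34… + 2.096… + 1.554 + 1.248 + 0.05867… = 8.366667…
Σ x·lx·mx = 32.212667…; T = 32.212667…/8.366667… = 3.85012…
r ≈ ln(R0)/T = ln(8.366667…)/3.85012… = 0.551738… → 0.5517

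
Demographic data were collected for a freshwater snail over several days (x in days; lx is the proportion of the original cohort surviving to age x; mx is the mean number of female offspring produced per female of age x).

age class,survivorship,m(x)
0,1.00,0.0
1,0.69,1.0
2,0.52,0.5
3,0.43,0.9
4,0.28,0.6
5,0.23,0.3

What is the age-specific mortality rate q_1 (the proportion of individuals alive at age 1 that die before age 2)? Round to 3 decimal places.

q_1 = (l_1 − l_2) / l_1 = (0.69 − 0.52) / 0.69
     = 0.17 / 0.69 = 0.246377… → 0.246

0.246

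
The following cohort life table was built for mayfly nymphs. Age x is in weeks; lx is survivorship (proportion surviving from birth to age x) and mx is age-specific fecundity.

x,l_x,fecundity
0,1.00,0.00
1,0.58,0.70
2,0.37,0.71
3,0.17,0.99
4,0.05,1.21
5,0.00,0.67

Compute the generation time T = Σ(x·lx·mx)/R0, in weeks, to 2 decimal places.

1.87

lx·mx: 0, 0.406, 0.2627, 0.1683, 0.0605, 0 → R0 = 0.8975
x·lx·mx: 0, 0.406, 0.5254, 0.5049, 0.242, 0 → Σ = 1.6783
T = 1.6783 / 0.8975 = 1.869972… → 1.87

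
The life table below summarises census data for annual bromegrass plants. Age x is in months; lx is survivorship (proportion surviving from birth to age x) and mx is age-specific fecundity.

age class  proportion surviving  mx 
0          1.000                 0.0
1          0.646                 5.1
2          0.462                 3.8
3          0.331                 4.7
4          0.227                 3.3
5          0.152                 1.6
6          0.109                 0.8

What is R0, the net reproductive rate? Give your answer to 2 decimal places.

lx·mx by age: 0, 3.2946, 1.7556, 1.5557, 0.7491, 0.2432, 0.0872
R0 = Σ lx·mx = 7.6854 → 7.69

7.69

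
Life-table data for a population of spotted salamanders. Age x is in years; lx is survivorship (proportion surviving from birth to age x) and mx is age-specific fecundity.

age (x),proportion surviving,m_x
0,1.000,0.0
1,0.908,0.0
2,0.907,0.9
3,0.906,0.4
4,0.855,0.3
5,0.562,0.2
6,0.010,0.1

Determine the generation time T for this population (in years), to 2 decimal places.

2.79

lx·mx: 0, 0, 0.8163, 0.3624, 0.2565, 0.1124, 0.001 → R0 = 1.5486
x·lx·mx: 0, 0, 1.6326, 1.0872, 1.026, 0.562, 0.006 → Σ = 4.3138
T = 4.3138 / 1.5486 = 2.785613… → 2.79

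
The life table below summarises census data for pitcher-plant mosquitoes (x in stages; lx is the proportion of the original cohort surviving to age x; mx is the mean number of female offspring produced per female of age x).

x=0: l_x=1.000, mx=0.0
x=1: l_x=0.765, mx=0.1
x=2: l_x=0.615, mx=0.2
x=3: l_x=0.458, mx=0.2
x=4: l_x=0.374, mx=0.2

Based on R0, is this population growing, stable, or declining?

R0 = Σ lx·mx = 0 + 0.0765 + 0.123 + 0.0916 + 0.0748 = 0.3659
R0 < 1, so the population is declining.

declining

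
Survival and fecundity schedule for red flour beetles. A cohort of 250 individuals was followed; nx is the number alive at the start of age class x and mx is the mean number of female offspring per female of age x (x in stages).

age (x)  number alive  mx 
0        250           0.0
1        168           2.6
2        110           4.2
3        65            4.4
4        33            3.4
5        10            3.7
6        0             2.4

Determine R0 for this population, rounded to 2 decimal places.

lx = nx/n0 = nx/250: 1, 0.672, 0.44, 0.26, 0.132, 0.04, 0
lx·mx by age: 0, 1.7472, 1.848, 1.144, 0.4488, 0.148, 0
R0 = Σ lx·mx = 5.336 → 5.34

5.34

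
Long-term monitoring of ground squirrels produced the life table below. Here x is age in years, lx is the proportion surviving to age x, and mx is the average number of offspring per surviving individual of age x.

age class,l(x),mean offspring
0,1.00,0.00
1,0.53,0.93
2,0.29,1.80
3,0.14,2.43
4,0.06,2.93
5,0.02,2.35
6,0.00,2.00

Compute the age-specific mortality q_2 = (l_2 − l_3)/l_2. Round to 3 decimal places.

q_2 = (l_2 − l_3) / l_2 = (0.29 − 0.14) / 0.29
     = 0.15 / 0.29 = 0.517241… → 0.517

0.517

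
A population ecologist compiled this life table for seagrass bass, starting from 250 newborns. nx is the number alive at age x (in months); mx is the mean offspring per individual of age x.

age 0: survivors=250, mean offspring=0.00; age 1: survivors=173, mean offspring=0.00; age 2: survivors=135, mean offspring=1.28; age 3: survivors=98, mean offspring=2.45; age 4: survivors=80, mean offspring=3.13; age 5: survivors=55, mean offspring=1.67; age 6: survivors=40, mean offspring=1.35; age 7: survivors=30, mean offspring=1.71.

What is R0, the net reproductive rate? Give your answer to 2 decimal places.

lx = nx/n0 = nx/250: 1, 0.692, 0.54, 0.392, 0.32, 0.22, 0.16, 0.12
lx·mx by age: 0, 0, 0.6912, 0.9604, 1.0016, 0.3674, 0.216, 0.2052
R0 = Σ lx·mx = 3.4418 → 3.44

3.44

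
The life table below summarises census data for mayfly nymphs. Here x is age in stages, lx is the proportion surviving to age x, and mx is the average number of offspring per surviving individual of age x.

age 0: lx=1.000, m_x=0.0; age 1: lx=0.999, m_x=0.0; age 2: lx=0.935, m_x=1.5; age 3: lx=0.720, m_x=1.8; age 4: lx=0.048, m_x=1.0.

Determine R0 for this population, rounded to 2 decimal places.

2.75

lx·mx by age: 0, 0, 1.4025, 1.296, 0.048
R0 = Σ lx·mx = 2.7465 → 2.75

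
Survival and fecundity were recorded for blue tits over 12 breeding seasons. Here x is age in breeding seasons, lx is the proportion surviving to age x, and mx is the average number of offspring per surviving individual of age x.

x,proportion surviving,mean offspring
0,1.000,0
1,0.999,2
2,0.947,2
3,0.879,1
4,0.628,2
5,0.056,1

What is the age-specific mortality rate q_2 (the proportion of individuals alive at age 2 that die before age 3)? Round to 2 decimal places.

0.07

q_2 = (l_2 − l_3) / l_2 = (0.947 − 0.879) / 0.947
     = 0.068 / 0.947 = 0.071806… → 0.07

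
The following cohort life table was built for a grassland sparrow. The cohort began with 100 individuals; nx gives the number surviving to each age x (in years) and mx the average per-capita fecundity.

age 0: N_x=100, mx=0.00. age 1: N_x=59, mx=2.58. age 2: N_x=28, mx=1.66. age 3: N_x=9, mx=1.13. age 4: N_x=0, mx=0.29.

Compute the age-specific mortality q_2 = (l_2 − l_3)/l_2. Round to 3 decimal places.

lx = nx/n0 = nx/100: 1, 0.59, 0.28, 0.09, 0
q_2 = (l_2 − l_3) / l_2 = (0.28 − 0.09) / 0.28
     = 0.19 / 0.28 = 0.678571… → 0.679

0.679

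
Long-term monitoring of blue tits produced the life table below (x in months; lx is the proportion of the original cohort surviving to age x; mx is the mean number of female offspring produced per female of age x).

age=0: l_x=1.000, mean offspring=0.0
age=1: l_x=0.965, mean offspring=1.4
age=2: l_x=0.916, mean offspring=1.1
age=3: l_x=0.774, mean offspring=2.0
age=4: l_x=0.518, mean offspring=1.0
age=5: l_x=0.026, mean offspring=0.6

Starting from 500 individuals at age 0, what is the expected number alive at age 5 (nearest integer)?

Expected survivors = N0 · l_5 = 500 × 0.026 = 13 → 13

13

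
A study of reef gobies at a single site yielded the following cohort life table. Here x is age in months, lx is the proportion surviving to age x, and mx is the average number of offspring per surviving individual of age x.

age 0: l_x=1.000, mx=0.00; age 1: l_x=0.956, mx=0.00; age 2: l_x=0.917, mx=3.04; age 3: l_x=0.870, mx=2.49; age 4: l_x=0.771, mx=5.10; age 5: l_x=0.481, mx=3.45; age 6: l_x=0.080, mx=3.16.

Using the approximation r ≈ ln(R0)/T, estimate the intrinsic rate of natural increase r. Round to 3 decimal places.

R0 = Σ lx·mx = 0 + 0 + 2.78768 + 2.1663 + 3.9321 + 1.65945 + 0.2528 = 10.79833
Σ x·lx·mx = 37.61671; T = 37.61671/10.79833 = 3.48357…
r ≈ ln(R0)/T = ln(10.79833)/3.48357… = 0.68303… → 0.683

0.683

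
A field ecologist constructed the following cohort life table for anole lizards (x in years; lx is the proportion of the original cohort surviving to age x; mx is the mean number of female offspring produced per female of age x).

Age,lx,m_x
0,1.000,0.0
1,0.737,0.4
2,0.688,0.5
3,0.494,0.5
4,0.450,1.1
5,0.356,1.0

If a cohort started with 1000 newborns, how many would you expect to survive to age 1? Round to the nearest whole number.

Expected survivors = N0 · l_1 = 1000 × 0.737 = 737 → 737

737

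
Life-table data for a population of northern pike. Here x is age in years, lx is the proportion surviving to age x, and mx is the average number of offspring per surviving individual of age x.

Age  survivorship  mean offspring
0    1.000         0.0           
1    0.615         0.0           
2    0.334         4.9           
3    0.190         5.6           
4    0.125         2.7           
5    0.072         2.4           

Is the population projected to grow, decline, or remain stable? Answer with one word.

R0 = Σ lx·mx = 0 + 0 + 1.6366 + 1.064 + 0.3375 + 0.1728 = 3.2109
R0 > 1, so the population is growing.

growing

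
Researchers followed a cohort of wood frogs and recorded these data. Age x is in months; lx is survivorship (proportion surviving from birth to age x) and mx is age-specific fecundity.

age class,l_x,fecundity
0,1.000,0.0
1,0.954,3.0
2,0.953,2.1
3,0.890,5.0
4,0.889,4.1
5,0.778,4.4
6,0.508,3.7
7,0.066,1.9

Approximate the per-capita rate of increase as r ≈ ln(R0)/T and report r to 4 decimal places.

R0 = Σ lx·mx = 0 + 2.862 + 2.0013 + 4.45 + 3.6449 + 3.4232 + 1.8796 + 0.1254 = 18.3864
Σ x·lx·mx = 64.0656; T = 64.0656/18.3864 = 3.4844…
r ≈ ln(R0)/T = ln(18.3864)/3.4844… = 0.835613… → 0.8356

0.8356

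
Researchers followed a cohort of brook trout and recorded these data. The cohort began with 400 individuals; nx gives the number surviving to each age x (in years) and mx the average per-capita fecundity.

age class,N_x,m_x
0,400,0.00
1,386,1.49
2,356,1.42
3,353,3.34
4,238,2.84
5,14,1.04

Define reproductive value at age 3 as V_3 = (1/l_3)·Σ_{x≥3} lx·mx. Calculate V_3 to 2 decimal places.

5.30

lx = nx/n0 = nx/400: 1, 0.965, 0.89, 0.8825, 0.595, 0.035
lx·mx for x ≥ 3: 2.94755, 1.6898, 0.0364 → sum = 4.67375
V_3 = 4.67375 / l_3 = 4.67375 / 0.8825 = 5.296034… → 5.30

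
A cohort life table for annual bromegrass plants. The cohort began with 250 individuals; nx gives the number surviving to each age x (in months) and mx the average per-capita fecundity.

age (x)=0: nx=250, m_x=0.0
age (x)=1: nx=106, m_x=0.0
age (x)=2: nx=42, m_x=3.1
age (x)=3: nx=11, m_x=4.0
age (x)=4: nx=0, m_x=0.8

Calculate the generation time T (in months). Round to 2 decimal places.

lx = nx/n0 = nx/250: 1, 0.424, 0.168, 0.044, 0
lx·mx: 0, 0, 0.5208, 0.176, 0 → R0 = 0.6968
x·lx·mx: 0, 0, 1.0416, 0.528, 0 → Σ = 1.5696
T = 1.5696 / 0.6968 = 2.252583… → 2.25

2.25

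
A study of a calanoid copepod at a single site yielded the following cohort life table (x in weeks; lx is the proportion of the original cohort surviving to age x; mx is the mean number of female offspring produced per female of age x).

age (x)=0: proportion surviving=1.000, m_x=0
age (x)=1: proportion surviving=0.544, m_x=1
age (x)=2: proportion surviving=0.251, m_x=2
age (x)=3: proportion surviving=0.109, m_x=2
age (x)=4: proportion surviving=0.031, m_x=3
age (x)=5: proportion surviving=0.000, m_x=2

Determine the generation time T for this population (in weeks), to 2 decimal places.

1.90

lx·mx: 0, 0.544, 0.502, 0.218, 0.093, 0 → R0 = 1.357
x·lx·mx: 0, 0.544, 1.004, 0.654, 0.372, 0 → Σ = 2.574
T = 2.574 / 1.357 = 1.896831… → 1.90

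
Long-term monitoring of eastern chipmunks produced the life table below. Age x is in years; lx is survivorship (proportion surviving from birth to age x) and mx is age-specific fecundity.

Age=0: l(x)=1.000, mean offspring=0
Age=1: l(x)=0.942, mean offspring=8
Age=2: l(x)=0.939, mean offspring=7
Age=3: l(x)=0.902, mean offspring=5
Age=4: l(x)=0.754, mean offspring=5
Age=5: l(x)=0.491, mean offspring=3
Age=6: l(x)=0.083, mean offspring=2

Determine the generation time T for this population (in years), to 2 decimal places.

lx·mx: 0, 7.536, 6.573, 4.51, 3.77, 1.473, 0.166 → R0 = 24.028
x·lx·mx: 0, 7.536, 13.146, 13.53, 15.08, 7.365, 0.996 → Σ = 57.653
T = 57.653 / 24.028 = 2.399409… → 2.40

2.40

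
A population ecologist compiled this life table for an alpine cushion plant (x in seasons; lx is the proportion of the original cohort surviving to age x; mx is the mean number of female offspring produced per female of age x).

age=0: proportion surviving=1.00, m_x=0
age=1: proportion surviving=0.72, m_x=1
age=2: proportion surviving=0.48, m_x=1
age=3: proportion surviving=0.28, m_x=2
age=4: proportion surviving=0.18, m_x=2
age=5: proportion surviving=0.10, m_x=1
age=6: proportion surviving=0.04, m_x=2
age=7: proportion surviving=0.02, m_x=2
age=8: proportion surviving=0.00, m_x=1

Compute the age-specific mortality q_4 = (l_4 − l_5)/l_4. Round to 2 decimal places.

q_4 = (l_4 − l_5) / l_4 = (0.18 − 0.1) / 0.18
     = 0.08 / 0.18 = 0.444444… → 0.44

0.44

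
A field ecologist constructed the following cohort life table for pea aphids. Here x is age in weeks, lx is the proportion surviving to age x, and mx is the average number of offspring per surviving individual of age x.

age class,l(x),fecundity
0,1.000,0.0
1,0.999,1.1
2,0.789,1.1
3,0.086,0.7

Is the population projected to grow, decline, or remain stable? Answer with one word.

growing

R0 = Σ lx·mx = 0 + 1.0989 + 0.8679 + 0.0602 = 2.027
R0 > 1, so the population is growing.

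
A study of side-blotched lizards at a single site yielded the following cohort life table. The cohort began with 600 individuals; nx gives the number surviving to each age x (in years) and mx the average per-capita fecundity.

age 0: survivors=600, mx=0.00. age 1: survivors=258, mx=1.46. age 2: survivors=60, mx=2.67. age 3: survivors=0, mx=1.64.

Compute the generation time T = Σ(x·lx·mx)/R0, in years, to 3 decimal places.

lx = nx/n0 = nx/600: 1, 0.43, 0.1, 0
lx·mx: 0, 0.6278, 0.267, 0 → R0 = 0.8948
x·lx·mx: 0, 0.6278, 0.534, 0 → Σ = 1.1618
T = 1.1618 / 0.8948 = 1.298391… → 1.298

1.298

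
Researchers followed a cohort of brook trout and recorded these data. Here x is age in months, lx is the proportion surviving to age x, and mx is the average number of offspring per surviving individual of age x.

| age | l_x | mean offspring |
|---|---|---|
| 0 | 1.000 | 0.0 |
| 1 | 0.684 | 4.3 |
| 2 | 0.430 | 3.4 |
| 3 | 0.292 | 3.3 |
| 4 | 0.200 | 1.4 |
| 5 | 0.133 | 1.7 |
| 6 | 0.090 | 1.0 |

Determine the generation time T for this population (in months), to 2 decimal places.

lx·mx: 0, 2.9412, 1.462, 0.9636, 0.28, 0.2261, 0.09 → R0 = 5.9629
x·lx·mx: 0, 2.9412, 2.924, 2.8908, 1.12, 1.1305, 0.54 → Σ = 11.5465
T = 11.5465 / 5.9629 = 1.93639… → 1.94

1.94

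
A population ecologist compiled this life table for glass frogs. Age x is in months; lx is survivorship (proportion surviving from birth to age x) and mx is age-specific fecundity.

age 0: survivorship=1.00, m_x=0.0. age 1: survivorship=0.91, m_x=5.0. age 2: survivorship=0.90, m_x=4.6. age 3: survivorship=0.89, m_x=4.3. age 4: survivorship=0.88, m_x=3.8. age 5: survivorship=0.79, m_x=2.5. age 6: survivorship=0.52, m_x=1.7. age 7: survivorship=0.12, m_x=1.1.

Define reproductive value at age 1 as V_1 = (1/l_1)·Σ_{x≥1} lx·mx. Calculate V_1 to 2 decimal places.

20.72

lx·mx for x ≥ 1: 4.55, 4.14, 3.827, 3.344, 1.975, 0.884, 0.132 → sum = 18.852
V_1 = 18.852 / l_1 = 18.852 / 0.91 = 20.716484… → 20.72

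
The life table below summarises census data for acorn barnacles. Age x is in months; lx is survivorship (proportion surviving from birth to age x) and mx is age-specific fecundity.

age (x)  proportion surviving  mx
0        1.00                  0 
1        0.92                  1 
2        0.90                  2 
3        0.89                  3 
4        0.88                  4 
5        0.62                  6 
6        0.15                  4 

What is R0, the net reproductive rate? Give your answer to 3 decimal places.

lx·mx by age: 0, 0.92, 1.8, 2.67, 3.52, 3.72, 0.6
R0 = Σ lx·mx = 13.23 → 13.230

13.230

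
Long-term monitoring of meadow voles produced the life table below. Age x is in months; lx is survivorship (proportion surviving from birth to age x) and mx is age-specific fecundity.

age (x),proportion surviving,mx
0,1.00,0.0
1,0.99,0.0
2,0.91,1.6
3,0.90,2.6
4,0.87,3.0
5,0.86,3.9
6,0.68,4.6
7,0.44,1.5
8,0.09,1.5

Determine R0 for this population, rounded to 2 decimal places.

13.68

lx·mx by age: 0, 0, 1.456, 2.34, 2.61, 3.354, 3.128, 0.66, 0.135
R0 = Σ lx·mx = 13.683 → 13.68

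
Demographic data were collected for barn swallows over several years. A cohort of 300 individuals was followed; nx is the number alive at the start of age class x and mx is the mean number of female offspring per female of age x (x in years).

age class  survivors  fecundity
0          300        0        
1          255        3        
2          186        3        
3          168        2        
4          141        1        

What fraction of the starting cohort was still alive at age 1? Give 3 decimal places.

l_1 = n_1/n_0 = 255/300 = 0.85 → 0.850

0.850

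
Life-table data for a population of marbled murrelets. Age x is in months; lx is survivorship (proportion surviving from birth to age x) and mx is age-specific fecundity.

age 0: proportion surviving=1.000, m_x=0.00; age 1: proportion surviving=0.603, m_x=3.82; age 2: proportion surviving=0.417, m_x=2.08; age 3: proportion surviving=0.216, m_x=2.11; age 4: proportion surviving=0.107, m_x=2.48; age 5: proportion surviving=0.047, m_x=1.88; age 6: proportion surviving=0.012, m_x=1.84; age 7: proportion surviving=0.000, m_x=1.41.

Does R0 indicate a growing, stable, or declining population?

R0 = Σ lx·mx = 0 + 2.30346 + 0.86736 + 0.45576 + 0.26536 + 0.08836 + 0.02208 + 0 = 4.00238
R0 > 1, so the population is growing.

growing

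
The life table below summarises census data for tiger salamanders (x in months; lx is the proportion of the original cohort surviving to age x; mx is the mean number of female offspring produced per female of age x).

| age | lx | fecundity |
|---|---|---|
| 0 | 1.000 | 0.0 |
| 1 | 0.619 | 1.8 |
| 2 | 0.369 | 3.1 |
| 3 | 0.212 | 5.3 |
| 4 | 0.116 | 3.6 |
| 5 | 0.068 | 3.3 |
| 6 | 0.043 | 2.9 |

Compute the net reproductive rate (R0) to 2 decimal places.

4.15

lx·mx by age: 0, 1.1142, 1.1439, 1.1236, 0.4176, 0.2244, 0.1247
R0 = Σ lx·mx = 4.1484 → 4.15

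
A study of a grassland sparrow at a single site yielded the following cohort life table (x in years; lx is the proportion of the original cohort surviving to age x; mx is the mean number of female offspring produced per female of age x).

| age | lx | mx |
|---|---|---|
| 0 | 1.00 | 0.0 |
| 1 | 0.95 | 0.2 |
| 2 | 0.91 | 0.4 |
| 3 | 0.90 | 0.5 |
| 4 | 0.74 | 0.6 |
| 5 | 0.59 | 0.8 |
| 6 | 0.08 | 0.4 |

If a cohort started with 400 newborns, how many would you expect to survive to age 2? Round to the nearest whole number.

364

Expected survivors = N0 · l_2 = 400 × 0.91 = 364 → 364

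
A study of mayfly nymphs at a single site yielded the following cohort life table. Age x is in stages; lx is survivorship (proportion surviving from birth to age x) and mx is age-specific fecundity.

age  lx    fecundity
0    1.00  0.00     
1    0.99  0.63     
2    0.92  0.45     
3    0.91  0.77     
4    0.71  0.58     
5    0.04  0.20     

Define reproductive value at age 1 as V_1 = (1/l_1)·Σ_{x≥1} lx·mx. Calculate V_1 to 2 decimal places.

lx·mx for x ≥ 1: 0.6237, 0.414, 0.7007, 0.4118, 0.008 → sum = 2.1582
V_1 = 2.1582 / l_1 = 2.1582 / 0.99 = 2.18 → 2.18

2.18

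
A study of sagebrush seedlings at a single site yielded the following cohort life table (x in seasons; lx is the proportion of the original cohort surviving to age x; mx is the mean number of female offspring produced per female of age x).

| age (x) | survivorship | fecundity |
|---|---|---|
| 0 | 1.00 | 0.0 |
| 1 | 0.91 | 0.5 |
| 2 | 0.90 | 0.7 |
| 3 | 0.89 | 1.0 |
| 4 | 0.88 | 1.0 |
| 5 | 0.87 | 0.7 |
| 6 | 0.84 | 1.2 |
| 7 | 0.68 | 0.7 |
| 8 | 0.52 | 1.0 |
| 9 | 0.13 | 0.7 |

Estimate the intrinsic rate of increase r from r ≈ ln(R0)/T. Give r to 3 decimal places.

R0 = Σ lx·mx = 0 + 0.455 + 0.63 + 0.89 + 0.88 + 0.609 + 1.008 + 0.476 + 0.52 + 0.091 = 5.559
Σ x·lx·mx = 25.309; T = 25.309/5.559 = 4.5528…
r ≈ ln(R0)/T = ln(5.559)/4.5528… = 0.37678… → 0.377

0.377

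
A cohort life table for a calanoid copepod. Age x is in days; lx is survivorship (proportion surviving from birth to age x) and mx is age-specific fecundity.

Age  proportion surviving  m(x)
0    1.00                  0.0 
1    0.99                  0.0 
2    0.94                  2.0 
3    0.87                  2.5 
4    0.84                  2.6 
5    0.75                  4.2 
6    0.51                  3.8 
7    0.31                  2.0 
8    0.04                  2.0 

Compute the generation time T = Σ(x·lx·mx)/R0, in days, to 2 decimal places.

lx·mx: 0, 0, 1.88, 2.175, 2.184, 3.15, 1.938, 0.62, 0.08 → R0 = 12.027
x·lx·mx: 0, 0, 3.76, 6.525, 8.736, 15.75, 11.628, 4.34, 0.64 → Σ = 51.379
T = 51.379 / 12.027 = 4.271971… → 4.27

4.27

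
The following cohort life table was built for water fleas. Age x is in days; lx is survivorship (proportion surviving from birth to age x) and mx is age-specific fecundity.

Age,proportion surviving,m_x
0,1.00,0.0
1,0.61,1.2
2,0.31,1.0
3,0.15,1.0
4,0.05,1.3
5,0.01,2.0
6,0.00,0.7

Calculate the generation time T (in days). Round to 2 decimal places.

lx·mx: 0, 0.732, 0.31, 0.15, 0.065, 0.02, 0 → R0 = 1.277
x·lx·mx: 0, 0.732, 0.62, 0.45, 0.26, 0.1, 0 → Σ = 2.162
T = 2.162 / 1.277 = 1.693031… → 1.69

1.69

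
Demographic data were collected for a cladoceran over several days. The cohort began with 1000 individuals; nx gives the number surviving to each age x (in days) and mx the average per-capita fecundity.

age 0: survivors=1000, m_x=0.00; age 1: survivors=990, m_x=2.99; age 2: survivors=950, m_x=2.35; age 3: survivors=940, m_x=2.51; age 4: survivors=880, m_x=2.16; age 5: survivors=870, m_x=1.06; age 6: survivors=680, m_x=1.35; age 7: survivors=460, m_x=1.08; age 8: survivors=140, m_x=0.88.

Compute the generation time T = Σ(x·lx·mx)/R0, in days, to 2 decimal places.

3.08

lx = nx/n0 = nx/1000: 1, 0.99, 0.95, 0.94, 0.88, 0.87, 0.68, 0.46, 0.14
lx·mx: 0, 2.9601, 2.2325, 2.3594, 1.9008, 0.9222, 0.918, 0.4968, 0.1232 → R0 = 11.913
x·lx·mx: 0, 2.9601, 4.465, 7.0782, 7.6032, 4.611, 5.508, 3.4776, 0.9856 → Σ = 36.6887
T = 36.6887 / 11.913 = 3.07972… → 3.08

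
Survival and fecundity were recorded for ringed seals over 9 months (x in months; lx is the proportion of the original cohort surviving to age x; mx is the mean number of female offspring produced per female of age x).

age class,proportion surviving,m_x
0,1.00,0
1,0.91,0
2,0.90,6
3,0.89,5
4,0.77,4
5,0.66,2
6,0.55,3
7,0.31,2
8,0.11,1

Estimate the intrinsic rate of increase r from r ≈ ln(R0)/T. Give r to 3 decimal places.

0.803

R0 = Σ lx·mx = 0 + 0 + 5.4 + 4.45 + 3.08 + 1.32 + 1.65 + 0.62 + 0.11 = 16.63
Σ x·lx·mx = 58.19; T = 58.19/16.63 = 3.4991…
r ≈ ln(R0)/T = ln(16.63)/3.4991… = 0.80341… → 0.803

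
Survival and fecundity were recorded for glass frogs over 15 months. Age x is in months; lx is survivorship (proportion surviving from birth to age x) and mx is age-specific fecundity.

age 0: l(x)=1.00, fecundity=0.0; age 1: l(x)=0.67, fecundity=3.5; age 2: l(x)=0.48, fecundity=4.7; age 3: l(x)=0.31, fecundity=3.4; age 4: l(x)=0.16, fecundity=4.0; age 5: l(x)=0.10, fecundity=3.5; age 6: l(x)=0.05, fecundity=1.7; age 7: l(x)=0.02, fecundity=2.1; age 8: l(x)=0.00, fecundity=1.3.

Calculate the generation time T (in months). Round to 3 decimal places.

2.235

lx·mx: 0, 2.345, 2.256, 1.054, 0.64, 0.35, 0.085, 0.042, 0 → R0 = 6.772
x·lx·mx: 0, 2.345, 4.512, 3.162, 2.56, 1.75, 0.51, 0.294, 0 → Σ = 15.133
T = 15.133 / 6.772 = 2.234643… → 2.235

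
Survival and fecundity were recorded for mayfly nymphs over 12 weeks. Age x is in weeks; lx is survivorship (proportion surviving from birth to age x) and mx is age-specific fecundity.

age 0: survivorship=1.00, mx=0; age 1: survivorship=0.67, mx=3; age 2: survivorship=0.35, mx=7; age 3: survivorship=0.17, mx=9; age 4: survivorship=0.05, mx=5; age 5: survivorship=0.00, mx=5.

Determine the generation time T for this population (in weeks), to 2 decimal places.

2.00

lx·mx: 0, 2.01, 2.45, 1.53, 0.25, 0 → R0 = 6.24
x·lx·mx: 0, 2.01, 4.9, 4.59, 1, 0 → Σ = 12.5
T = 12.5 / 6.24 = 2.003205… → 2.00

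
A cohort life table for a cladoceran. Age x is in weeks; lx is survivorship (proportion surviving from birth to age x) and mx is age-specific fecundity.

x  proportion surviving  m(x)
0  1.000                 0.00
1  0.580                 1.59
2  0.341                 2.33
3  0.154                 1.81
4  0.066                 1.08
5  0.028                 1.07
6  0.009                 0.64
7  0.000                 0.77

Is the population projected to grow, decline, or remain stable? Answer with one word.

R0 = Σ lx·mx = 0 + 0.9222 + 0.79453 + 0.27874 + 0.07128 + 0.02996 + 0.00576 + 0 = 2.10247
R0 > 1, so the population is growing.

growing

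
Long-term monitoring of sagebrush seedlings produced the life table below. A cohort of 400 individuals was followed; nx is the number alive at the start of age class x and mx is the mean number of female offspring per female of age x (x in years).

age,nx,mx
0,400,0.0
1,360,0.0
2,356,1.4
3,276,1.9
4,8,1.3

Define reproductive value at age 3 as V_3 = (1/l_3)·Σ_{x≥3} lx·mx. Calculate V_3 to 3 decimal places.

1.938

lx = nx/n0 = nx/400: 1, 0.9, 0.89, 0.69, 0.02
lx·mx for x ≥ 3: 1.311, 0.026 → sum = 1.337
V_3 = 1.337 / l_3 = 1.337 / 0.69 = 1.937681… → 1.938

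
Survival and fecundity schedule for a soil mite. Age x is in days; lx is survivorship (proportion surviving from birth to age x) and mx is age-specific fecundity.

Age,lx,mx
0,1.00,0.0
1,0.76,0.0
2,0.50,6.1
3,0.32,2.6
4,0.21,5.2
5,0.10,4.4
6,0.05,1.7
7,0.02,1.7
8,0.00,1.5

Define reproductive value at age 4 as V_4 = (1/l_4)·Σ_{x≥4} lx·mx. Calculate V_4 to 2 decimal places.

lx·mx for x ≥ 4: 1.092, 0.44, 0.085, 0.034, 0 → sum = 1.651
V_4 = 1.651 / l_4 = 1.651 / 0.21 = 7.861905… → 7.86

7.86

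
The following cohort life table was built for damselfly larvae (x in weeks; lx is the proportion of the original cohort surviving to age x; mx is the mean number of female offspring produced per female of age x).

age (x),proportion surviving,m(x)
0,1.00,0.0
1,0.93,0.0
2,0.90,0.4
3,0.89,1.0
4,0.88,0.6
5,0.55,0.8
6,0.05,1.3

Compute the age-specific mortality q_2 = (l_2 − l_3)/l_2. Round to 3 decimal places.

0.011

q_2 = (l_2 − l_3) / l_2 = (0.9 − 0.89) / 0.9
     = 0.01 / 0.9 = 0.011111… → 0.011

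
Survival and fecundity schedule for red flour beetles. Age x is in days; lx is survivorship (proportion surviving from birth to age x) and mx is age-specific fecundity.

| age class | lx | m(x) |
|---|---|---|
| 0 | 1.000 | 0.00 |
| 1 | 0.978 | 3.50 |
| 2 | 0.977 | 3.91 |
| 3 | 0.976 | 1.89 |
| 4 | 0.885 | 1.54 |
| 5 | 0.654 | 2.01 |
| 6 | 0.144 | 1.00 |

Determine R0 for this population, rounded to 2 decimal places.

11.91

lx·mx by age: 0, 3.423, 3.82007, 1.84464, 1.3629, 1.31454, 0.144
R0 = Σ lx·mx = 11.90915 → 11.91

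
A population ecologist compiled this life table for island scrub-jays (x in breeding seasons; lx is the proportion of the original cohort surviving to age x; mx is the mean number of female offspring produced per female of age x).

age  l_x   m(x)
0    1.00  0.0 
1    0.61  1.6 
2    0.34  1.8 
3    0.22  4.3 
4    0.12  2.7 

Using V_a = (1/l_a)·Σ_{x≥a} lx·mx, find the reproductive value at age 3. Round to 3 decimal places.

lx·mx for x ≥ 3: 0.946, 0.324 → sum = 1.27
V_3 = 1.27 / l_3 = 1.27 / 0.22 = 5.772727… → 5.773

5.773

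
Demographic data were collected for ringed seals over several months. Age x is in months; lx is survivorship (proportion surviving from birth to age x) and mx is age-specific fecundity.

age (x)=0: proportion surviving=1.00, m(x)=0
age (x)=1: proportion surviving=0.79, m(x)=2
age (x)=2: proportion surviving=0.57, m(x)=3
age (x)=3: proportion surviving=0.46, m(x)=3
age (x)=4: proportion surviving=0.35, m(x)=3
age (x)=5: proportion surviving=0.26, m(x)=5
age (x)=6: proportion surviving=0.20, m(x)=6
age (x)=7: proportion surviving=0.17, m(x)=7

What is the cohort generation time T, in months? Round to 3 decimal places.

lx·mx: 0, 1.58, 1.71, 1.38, 1.05, 1.3, 1.2, 1.19 → R0 = 9.41
x·lx·mx: 0, 1.58, 3.42, 4.14, 4.2, 6.5, 7.2, 8.33 → Σ = 35.37
T = 35.37 / 9.41 = 3.758767… → 3.759

3.759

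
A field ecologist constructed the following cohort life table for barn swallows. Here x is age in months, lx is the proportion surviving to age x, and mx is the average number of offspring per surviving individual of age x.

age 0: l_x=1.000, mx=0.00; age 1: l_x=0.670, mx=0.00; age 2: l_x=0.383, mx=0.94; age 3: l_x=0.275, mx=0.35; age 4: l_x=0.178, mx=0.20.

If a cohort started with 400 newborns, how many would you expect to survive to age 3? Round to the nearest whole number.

110

Expected survivors = N0 · l_3 = 400 × 0.275 = 110 → 110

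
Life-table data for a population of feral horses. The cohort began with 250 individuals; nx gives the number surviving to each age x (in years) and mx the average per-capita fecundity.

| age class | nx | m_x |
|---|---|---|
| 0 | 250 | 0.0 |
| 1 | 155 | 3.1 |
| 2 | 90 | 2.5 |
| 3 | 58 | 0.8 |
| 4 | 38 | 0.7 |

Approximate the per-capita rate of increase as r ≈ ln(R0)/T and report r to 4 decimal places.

lx = nx/n0 = nx/250: 1, 0.62, 0.36, 0.232, 0.152
R0 = Σ lx·mx = 0 + 1.922 + 0.9 + 0.1856 + 0.1064 = 3.114
Σ x·lx·mx = 4.7044; T = 4.7044/3.114 = 1.51073…
r ≈ ln(R0)/T = ln(3.114)/1.51073… = 0.751896… → 0.7519

0.7519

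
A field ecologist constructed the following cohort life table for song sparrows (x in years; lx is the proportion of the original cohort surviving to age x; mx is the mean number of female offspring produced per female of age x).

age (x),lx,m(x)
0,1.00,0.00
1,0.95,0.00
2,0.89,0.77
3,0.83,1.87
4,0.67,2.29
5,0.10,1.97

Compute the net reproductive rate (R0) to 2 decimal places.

lx·mx by age: 0, 0, 0.6853, 1.5521, 1.5343, 0.197
R0 = Σ lx·mx = 3.9687 → 3.97

3.97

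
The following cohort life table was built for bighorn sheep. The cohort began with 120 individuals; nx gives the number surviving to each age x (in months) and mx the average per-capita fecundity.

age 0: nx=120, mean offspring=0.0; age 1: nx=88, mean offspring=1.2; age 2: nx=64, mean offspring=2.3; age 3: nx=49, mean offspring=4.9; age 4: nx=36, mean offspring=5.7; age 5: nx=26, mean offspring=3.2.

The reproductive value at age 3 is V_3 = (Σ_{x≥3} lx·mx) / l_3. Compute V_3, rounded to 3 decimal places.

10.786

lx = nx/n0 = nx/120: 1, 0.73333…, 0.53333…, 0.40833…, 0.3, 0.21667…
lx·mx for x ≥ 3: 2.000833…, 1.71, 0.693333… → sum = 4.404167…
V_3 = 4.404167… / l_3 = 4.404167… / 0.408333… = 10.785714… → 10.786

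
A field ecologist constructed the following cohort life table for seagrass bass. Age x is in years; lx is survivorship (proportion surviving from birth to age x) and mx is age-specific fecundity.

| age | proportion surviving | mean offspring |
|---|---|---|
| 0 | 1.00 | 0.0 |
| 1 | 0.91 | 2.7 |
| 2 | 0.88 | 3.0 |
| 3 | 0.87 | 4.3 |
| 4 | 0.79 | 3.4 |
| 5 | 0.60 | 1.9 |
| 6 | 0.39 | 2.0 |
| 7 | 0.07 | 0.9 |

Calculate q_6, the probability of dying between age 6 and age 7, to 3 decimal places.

0.821

q_6 = (l_6 − l_7) / l_6 = (0.39 − 0.07) / 0.39
     = 0.32 / 0.39 = 0.820513… → 0.821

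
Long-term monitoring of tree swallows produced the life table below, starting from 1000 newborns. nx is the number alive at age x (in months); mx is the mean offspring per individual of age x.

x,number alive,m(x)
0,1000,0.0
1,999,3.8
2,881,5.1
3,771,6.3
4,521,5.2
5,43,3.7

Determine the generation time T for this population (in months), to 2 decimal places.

lx = nx/n0 = nx/1000: 1, 0.999, 0.881, 0.771, 0.521, 0.043
lx·mx: 0, 3.7962, 4.4931, 4.8573, 2.7092, 0.1591 → R0 = 16.0149
x·lx·mx: 0, 3.7962, 8.9862, 14.5719, 10.8368, 0.7955 → Σ = 38.9866
T = 38.9866 / 16.0149 = 2.434395… → 2.43

2.43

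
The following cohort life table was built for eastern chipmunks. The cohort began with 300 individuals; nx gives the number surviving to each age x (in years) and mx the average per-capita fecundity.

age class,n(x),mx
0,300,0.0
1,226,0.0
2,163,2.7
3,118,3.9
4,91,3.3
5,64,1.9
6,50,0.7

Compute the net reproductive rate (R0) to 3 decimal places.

4.524

lx = nx/n0 = nx/300: 1, 0.75333…, 0.54333…, 0.39333…, 0.30333…, 0.21333…, 0.16667…
lx·mx by age: 0, 0, 1.467…, 1.534…, 1.001…, 0.405333…, 0.116667…
R0 = Σ lx·mx = 4.524… → 4.524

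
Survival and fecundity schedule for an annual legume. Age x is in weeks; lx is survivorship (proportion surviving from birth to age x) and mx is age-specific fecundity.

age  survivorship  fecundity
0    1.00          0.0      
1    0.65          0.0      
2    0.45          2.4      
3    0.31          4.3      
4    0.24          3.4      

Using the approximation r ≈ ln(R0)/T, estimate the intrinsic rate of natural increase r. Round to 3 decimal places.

R0 = Σ lx·mx = 0 + 0 + 1.08 + 1.333 + 0.816 = 3.229
Σ x·lx·mx = 9.423; T = 9.423/3.229 = 2.91824…
r ≈ ln(R0)/T = ln(3.229)/2.91824… = 0.40167… → 0.402

0.402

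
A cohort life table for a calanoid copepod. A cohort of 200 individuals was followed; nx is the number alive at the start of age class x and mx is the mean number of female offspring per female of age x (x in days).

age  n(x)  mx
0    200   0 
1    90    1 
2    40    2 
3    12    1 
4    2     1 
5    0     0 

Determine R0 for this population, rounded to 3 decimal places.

lx = nx/n0 = nx/200: 1, 0.45, 0.2, 0.06, 0.01, 0
lx·mx by age: 0, 0.45, 0.4, 0.06, 0.01, 0
R0 = Σ lx·mx = 0.92 → 0.920

0.920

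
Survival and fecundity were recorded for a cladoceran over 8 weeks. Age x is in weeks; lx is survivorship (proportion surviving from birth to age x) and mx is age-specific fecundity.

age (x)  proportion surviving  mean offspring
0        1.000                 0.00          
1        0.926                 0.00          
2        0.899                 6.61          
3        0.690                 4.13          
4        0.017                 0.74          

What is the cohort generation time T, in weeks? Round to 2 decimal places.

lx·mx: 0, 0, 5.94239, 2.8497, 0.01258 → R0 = 8.80467
x·lx·mx: 0, 0, 11.88478, 8.5491, 0.05032 → Σ = 20.4842
T = 20.4842 / 8.80467 = 2.326515… → 2.33

2.33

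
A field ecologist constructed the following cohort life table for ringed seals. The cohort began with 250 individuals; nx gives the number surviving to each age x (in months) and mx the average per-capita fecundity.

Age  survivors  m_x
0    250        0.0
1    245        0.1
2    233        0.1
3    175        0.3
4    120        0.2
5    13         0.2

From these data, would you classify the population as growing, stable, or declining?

lx = nx/n0 = nx/250: 1, 0.98, 0.932, 0.7, 0.48, 0.052
R0 = Σ lx·mx = 0 + 0.098 + 0.0932 + 0.21 + 0.096 + 0.0104 = 0.5076
R0 < 1, so the population is declining.

declining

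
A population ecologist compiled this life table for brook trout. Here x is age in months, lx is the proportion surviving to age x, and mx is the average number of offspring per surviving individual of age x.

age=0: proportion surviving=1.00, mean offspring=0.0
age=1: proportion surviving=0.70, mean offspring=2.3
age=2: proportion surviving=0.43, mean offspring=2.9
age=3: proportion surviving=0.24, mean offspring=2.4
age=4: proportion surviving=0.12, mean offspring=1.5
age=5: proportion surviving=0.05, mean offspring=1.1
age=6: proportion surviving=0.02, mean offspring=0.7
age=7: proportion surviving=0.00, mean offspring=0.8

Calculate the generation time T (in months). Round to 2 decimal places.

lx·mx: 0, 1.61, 1.247, 0.576, 0.18, 0.055, 0.014, 0 → R0 = 3.682
x·lx·mx: 0, 1.61, 2.494, 1.728, 0.72, 0.275, 0.084, 0 → Σ = 6.911
T = 6.911 / 3.682 = 1.876969… → 1.88

1.88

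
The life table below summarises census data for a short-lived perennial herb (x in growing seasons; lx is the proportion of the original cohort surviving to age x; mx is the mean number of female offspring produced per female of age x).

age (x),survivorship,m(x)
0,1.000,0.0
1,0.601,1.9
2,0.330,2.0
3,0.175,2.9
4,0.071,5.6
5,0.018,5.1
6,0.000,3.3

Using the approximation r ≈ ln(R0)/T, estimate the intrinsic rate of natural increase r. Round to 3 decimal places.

0.477

R0 = Σ lx·mx = 0 + 1.1419 + 0.66 + 0.5075 + 0.3976 + 0.0918 + 0 = 2.7988
Σ x·lx·mx = 6.0338; T = 6.0338/2.7988 = 2.15585…
r ≈ ln(R0)/T = ln(2.7988)/2.15585… = 0.47739… → 0.477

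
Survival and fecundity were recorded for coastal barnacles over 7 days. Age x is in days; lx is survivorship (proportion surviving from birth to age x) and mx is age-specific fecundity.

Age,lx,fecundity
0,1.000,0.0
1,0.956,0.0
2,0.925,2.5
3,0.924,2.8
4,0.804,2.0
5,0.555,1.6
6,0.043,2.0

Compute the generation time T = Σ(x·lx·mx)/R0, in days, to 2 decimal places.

lx·mx: 0, 0, 2.3125, 2.5872, 1.608, 0.888, 0.086 → R0 = 7.4817
x·lx·mx: 0, 0, 4.625, 7.7616, 6.432, 4.44, 0.516 → Σ = 23.7746
T = 23.7746 / 7.4817 = 3.1777… → 3.18

3.18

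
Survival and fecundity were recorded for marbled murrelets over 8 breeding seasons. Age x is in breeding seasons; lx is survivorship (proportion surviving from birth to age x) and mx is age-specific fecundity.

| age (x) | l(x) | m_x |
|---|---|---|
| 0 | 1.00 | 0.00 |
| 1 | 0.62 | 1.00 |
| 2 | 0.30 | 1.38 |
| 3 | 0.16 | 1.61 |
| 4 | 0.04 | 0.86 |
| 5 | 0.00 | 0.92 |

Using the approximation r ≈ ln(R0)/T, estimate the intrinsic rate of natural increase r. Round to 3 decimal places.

R0 = Σ lx·mx = 0 + 0.62 + 0.414 + 0.2576 + 0.0344 + 0 = 1.326
Σ x·lx·mx = 2.3584; T = 2.3584/1.326 = 1.77858…
r ≈ ln(R0)/T = ln(1.326)/1.77858… = 0.15865… → 0.159

0.159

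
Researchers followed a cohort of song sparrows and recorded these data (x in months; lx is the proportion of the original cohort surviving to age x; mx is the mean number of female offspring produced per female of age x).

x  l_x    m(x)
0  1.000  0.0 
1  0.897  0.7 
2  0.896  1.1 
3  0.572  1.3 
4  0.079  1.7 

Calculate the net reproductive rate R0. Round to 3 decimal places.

lx·mx by age: 0, 0.6279, 0.9856, 0.7436, 0.1343
R0 = Σ lx·mx = 2.4914 → 2.491

2.491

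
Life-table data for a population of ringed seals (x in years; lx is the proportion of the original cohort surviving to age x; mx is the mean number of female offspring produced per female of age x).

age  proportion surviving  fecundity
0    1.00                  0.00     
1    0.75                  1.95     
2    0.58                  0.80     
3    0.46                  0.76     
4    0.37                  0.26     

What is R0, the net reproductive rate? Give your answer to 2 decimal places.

lx·mx by age: 0, 1.4625, 0.464, 0.3496, 0.0962
R0 = Σ lx·mx = 2.3723 → 2.37

2.37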